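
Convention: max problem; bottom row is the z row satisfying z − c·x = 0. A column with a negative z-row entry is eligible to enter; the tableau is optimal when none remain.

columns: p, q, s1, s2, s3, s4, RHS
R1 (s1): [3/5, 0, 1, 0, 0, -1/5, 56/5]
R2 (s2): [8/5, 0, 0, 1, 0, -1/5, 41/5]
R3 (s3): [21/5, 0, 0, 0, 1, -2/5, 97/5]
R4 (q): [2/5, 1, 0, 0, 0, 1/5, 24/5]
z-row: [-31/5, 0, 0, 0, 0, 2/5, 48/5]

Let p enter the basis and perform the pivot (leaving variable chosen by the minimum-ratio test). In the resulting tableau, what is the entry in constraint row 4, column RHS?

Ratio test on column p — row 1: (56/5)/(3/5) = 56/3; row 2: (41/5)/(8/5) = 41/8; row 3: (97/5)/(21/5) = 97/21; row 4: (24/5)/(2/5) = 12. Minimum is 97/21 at row 3 (s3 leaves); pivot element 21/5.
Divide row 3 by 21/5; eliminate column p from the other rows.
Row 4 update in column RHS: 24/5 − (2/5)·(97/21) = 62/21.

62/21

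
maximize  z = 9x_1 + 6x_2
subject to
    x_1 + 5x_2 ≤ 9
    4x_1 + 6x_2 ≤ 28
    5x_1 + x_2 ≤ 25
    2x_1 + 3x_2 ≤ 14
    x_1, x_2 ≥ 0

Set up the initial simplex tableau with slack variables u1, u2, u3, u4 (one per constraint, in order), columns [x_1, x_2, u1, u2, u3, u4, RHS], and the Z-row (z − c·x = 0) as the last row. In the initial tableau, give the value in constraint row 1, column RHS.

9

The RHS of constraint 1 is b_1 = 9.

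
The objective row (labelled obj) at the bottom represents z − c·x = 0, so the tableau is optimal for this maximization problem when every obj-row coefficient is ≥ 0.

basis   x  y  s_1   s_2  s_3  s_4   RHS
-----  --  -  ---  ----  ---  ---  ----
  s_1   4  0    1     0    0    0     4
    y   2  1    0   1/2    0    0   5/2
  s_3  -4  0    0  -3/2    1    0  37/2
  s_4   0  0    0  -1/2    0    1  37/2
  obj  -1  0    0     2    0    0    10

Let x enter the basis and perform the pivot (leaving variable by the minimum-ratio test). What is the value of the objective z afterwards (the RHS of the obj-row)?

11

Ratio test on column x — row 1: 4/4 = 1; row 2: (5/2)/2 = 5/4; row 3: entry -4 ≤ 0; row 4: entry 0 ≤ 0. Minimum is 1 at row 1 (s_1 leaves); pivot element 4.
Pivot on row 1; the obj-row RHS becomes 10 − (-1)·1 = 11.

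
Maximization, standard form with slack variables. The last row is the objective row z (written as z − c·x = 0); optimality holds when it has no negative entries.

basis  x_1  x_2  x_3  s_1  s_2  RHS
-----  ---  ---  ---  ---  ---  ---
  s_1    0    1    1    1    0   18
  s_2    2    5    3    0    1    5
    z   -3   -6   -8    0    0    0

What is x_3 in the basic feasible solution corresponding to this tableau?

0

x_3 is not in the basis, so in the current basic feasible solution x_3 = 0.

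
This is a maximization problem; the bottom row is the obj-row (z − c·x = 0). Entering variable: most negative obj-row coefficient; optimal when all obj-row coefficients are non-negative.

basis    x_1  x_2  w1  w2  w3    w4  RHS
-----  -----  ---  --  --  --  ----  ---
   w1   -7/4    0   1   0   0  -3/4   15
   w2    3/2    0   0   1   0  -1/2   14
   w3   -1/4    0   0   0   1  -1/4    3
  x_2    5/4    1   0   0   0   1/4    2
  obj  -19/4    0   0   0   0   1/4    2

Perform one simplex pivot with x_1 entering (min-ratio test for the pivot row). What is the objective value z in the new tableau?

48/5

Ratio test on column x_1 — row 1: entry -7/4 ≤ 0; row 2: 14/(3/2) = 28/3; row 3: entry -1/4 ≤ 0; row 4: 2/(5/4) = 8/5. Minimum is 8/5 at row 4 (x_2 leaves); pivot element 5/4.
Pivot on row 4; the obj-row RHS becomes 2 − (-19/4)·(8/5) = 48/5.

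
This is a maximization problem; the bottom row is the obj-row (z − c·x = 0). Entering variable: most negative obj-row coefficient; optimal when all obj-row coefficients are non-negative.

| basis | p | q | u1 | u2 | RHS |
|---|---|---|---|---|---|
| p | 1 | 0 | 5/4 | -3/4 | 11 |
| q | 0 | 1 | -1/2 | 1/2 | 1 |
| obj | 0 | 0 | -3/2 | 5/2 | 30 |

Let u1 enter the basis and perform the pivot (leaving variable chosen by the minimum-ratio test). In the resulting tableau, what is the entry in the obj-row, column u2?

Ratio test on column u1 — row 1: 11/(5/4) = 44/5; row 2: entry -1/2 ≤ 0. Minimum is 44/5 at row 1 (p leaves); pivot element 5/4.
Divide row 1 by 5/4; eliminate column u1 from the other rows.
obj-row update in column u2: 5/2 − (-3/2)·(-3/5) = 8/5.

8/5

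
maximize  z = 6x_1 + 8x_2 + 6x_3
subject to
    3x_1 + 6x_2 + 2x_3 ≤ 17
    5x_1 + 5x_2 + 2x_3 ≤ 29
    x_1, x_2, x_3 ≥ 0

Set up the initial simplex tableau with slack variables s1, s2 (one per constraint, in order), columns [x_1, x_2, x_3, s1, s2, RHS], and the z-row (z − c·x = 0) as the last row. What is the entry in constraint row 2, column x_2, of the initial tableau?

Constraint 2 has coefficient 5 on x_2.

5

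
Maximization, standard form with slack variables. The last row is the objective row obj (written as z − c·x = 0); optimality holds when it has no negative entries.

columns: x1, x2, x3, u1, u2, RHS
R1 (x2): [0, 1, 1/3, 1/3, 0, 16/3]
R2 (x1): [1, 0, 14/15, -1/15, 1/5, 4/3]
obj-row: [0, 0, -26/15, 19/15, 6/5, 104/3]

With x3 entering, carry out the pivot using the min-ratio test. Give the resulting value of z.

Ratio test on column x3 — row 1: (16/3)/(1/3) = 16; row 2: (4/3)/(14/15) = 10/7. Minimum is 10/7 at row 2 (x1 leaves); pivot element 14/15.
Pivot on row 2; the obj-row RHS becomes 104/3 − (-26/15)·(10/7) = 260/7.

260/7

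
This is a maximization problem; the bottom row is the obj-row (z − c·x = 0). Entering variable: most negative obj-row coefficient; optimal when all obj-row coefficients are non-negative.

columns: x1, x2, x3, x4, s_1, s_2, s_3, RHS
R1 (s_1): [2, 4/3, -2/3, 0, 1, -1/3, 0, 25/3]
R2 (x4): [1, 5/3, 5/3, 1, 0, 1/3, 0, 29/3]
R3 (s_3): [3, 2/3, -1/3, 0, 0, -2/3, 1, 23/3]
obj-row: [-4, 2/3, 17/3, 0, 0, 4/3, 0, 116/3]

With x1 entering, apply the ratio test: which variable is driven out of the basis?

s_3

Column x1 entries and ratios — s_1: (25/3)/2 = 25/6; x4: (29/3)/1 = 29/3; s_3: (23/3)/3 = 23/9.
Smallest ratio is 23/9 in the row of s_3, so s_3 leaves.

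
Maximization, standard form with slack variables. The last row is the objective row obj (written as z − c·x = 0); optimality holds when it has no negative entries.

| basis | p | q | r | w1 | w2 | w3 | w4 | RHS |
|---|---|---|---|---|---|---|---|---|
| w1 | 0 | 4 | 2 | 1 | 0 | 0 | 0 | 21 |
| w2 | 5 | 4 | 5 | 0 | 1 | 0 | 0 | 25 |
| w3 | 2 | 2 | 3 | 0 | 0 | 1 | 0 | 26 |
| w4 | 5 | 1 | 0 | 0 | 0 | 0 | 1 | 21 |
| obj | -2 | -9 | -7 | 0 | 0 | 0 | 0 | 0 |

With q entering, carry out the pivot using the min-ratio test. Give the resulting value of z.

Ratio test on column q — row 1: 21/4 = 21/4; row 2: 25/4 = 25/4; row 3: 26/2 = 13; row 4: 21/1 = 21. Minimum is 21/4 at row 1 (w1 leaves); pivot element 4.
Pivot on row 1; the obj-row RHS becomes 0 − (-9)·(21/4) = 189/4.

189/4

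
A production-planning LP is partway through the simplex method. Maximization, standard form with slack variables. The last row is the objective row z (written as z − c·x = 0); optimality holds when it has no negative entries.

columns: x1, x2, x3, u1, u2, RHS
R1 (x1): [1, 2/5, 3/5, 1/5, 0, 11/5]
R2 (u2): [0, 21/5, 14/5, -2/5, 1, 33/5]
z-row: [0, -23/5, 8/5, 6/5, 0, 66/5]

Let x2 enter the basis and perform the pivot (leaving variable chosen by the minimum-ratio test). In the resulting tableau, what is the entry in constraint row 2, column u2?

Ratio test on column x2 — row 1: (11/5)/(2/5) = 11/2; row 2: (33/5)/(21/5) = 11/7. Minimum is 11/7 at row 2 (u2 leaves); pivot element 21/5.
Divide row 2 by 21/5; eliminate column x2 from the other rows.
In the new row 2, the u2 entry is the old entry divided by the pivot: 1/(21/5) = 5/21.

5/21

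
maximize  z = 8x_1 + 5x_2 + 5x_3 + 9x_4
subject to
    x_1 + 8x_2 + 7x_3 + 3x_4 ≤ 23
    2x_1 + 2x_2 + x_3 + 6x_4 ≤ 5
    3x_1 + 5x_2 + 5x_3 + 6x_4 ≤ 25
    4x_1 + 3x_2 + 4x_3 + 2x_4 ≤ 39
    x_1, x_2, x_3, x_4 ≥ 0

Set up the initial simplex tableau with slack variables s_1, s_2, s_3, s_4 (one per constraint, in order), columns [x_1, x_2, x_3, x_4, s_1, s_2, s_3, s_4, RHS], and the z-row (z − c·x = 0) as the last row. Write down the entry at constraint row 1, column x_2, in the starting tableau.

8

Constraint 1 has coefficient 8 on x_2.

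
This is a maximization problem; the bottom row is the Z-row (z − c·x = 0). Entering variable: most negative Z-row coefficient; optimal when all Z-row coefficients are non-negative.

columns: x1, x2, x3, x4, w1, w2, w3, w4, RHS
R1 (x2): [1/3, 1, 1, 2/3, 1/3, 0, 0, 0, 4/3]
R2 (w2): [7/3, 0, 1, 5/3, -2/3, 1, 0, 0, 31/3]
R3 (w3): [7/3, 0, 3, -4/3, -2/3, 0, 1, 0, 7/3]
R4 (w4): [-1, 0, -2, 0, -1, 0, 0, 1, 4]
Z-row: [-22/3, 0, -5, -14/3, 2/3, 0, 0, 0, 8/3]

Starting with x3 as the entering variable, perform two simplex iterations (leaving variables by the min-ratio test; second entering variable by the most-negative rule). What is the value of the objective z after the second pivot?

10

Ratio test on column x3 — row 1: (4/3)/1 = 4/3; row 2: (31/3)/1 = 31/3; row 3: (7/3)/3 = 7/9; row 4: entry -2 ≤ 0. Minimum is 7/9 at row 3 (w3 leaves); pivot element 3.
Pivot on row 3; the Z-row RHS becomes 8/3 − (-5)·(7/9) = 59/9.
Next entering variable (most negative Z-row entry -62/9): x4.
Ratio test on column x4 — row 1: (5/9)/(10/9) = 1/2; row 2: (86/9)/(19/9) = 86/19; row 3: entry -4/9 ≤ 0; row 4: entry -8/9 ≤ 0. Minimum is 1/2 at row 1 (x2 leaves); pivot element 10/9.
After the second pivot the Z-row RHS is 59/9 − (-62/9)·(1/2) = 10.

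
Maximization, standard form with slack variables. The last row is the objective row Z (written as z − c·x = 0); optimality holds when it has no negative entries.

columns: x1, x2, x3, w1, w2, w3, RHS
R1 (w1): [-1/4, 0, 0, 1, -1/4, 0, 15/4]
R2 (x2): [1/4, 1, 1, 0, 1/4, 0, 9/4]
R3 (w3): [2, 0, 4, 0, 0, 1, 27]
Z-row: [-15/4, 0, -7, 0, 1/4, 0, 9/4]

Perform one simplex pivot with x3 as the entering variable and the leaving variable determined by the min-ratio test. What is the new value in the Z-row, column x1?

-2

Ratio test on column x3 — row 1: entry 0 ≤ 0; row 2: (9/4)/1 = 9/4; row 3: 27/4 = 27/4. Minimum is 9/4 at row 2 (x2 leaves); pivot element 1.
Divide row 2 by 1; eliminate column x3 from the other rows.
Z-row update in column x1: -15/4 − (-7)·(1/4) = -2.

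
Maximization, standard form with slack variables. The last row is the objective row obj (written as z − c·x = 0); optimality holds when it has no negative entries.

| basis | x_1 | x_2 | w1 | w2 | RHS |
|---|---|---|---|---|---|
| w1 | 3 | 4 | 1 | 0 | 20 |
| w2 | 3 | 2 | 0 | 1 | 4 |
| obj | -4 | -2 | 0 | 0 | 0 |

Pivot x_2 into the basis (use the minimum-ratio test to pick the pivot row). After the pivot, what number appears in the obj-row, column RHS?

4

Ratio test on column x_2 — row 1: 20/4 = 5; row 2: 4/2 = 2. Minimum is 2 at row 2 (w2 leaves); pivot element 2.
Divide row 2 by 2; eliminate column x_2 from the other rows.
obj-row update in column RHS: 0 − (-2)·2 = 4.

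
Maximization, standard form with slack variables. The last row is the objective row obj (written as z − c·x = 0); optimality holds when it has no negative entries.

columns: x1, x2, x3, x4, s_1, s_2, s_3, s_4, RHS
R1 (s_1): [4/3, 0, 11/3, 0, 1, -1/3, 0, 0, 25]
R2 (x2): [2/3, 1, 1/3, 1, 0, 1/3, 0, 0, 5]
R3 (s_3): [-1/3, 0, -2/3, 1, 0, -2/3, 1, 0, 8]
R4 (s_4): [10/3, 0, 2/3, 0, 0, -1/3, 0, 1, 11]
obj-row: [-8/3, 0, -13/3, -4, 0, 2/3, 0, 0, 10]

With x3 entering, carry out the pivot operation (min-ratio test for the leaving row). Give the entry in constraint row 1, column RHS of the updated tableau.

Ratio test on column x3 — row 1: 25/(11/3) = 75/11; row 2: 5/(1/3) = 15; row 3: entry -2/3 ≤ 0; row 4: 11/(2/3) = 33/2. Minimum is 75/11 at row 1 (s_1 leaves); pivot element 11/3.
Divide row 1 by 11/3; eliminate column x3 from the other rows.
In the new row 1, the RHS entry is the old entry divided by the pivot: 25/(11/3) = 75/11.

75/11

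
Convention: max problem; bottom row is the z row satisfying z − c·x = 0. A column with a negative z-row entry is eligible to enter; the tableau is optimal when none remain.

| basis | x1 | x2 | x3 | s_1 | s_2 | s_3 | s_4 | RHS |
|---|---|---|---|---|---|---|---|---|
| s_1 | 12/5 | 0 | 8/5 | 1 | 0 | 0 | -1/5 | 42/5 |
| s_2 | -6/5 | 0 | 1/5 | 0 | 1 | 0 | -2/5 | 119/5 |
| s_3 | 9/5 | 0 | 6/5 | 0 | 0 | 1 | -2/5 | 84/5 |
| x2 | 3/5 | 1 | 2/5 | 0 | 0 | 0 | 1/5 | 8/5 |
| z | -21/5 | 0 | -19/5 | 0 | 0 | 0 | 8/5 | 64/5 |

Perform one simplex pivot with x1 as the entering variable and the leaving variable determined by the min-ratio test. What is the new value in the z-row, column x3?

Ratio test on column x1 — row 1: (42/5)/(12/5) = 7/2; row 2: entry -6/5 ≤ 0; row 3: (84/5)/(9/5) = 28/3; row 4: (8/5)/(3/5) = 8/3. Minimum is 8/3 at row 4 (x2 leaves); pivot element 3/5.
Divide row 4 by 3/5; eliminate column x1 from the other rows.
z-row update in column x3: -19/5 − (-21/5)·(2/3) = -1.

-1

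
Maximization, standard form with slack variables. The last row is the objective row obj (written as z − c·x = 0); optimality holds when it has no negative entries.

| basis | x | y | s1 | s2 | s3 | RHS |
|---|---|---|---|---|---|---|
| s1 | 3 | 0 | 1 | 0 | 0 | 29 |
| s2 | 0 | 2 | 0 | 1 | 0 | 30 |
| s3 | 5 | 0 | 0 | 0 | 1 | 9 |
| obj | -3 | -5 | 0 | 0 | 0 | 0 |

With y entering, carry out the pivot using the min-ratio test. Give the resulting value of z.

Ratio test on column y — row 1: entry 0 ≤ 0; row 2: 30/2 = 15; row 3: entry 0 ≤ 0. Minimum is 15 at row 2 (s2 leaves); pivot element 2.
Pivot on row 2; the obj-row RHS becomes 0 − (-5)·15 = 75.

75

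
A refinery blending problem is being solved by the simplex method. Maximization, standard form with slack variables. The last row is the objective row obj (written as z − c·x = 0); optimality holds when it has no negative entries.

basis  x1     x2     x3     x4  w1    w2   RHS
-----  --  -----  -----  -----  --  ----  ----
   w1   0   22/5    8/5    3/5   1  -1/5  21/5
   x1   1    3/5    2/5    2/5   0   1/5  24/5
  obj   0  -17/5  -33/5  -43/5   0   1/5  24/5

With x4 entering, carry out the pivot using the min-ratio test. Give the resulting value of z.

Ratio test on column x4 — row 1: (21/5)/(3/5) = 7; row 2: (24/5)/(2/5) = 12. Minimum is 7 at row 1 (w1 leaves); pivot element 3/5.
Pivot on row 1; the obj-row RHS becomes 24/5 − (-43/5)·7 = 65.

65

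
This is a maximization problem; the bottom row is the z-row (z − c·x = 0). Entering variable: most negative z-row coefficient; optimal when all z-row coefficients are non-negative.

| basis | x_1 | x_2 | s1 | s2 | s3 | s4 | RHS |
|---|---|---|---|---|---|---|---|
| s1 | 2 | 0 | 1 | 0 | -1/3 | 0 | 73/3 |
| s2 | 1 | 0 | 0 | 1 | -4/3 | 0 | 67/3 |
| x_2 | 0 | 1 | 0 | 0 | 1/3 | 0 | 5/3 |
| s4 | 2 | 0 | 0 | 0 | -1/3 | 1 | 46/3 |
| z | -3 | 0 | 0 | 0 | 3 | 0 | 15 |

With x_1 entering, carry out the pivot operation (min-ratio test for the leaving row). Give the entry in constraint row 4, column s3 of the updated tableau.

Ratio test on column x_1 — row 1: (73/3)/2 = 73/6; row 2: (67/3)/1 = 67/3; row 3: entry 0 ≤ 0; row 4: (46/3)/2 = 23/3. Minimum is 23/3 at row 4 (s4 leaves); pivot element 2.
Divide row 4 by 2; eliminate column x_1 from the other rows.
In the new row 4, the s3 entry is the old entry divided by the pivot: (-1/3)/2 = -1/6.

-1/6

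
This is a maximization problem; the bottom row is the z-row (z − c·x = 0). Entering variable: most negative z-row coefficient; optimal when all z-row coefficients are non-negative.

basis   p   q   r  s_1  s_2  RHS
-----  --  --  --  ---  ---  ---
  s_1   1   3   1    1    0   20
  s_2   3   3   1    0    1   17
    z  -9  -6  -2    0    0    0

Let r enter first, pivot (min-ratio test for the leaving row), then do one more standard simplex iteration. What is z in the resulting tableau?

Ratio test on column r — row 1: 20/1 = 20; row 2: 17/1 = 17. Minimum is 17 at row 2 (s_2 leaves); pivot element 1.
Pivot on row 2; the z-row RHS becomes 0 − (-2)·17 = 34.
Next entering variable (most negative z-row entry -3): p.
Ratio test on column p — row 1: entry -2 ≤ 0; row 2: 17/3 = 17/3. Minimum is 17/3 at row 2 (r leaves); pivot element 3.
After the second pivot the z-row RHS is 34 − (-3)·(17/3) = 51.

51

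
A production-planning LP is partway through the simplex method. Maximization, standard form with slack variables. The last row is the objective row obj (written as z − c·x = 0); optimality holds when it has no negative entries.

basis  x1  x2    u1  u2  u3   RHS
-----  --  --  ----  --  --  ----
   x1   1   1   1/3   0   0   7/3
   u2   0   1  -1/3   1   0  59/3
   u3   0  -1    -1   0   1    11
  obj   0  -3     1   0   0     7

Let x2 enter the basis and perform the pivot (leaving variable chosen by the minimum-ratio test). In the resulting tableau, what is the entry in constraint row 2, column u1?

Ratio test on column x2 — row 1: (7/3)/1 = 7/3; row 2: (59/3)/1 = 59/3; row 3: entry -1 ≤ 0. Minimum is 7/3 at row 1 (x1 leaves); pivot element 1.
Divide row 1 by 1; eliminate column x2 from the other rows.
Row 2 update in column u1: -1/3 − 1·(1/3) = -2/3.

-2/3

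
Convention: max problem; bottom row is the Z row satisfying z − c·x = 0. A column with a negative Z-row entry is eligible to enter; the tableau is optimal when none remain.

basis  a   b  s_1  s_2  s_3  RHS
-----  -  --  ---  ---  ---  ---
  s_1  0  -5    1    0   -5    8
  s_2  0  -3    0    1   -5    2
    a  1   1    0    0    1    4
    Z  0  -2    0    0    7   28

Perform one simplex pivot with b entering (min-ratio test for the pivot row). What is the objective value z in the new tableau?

36

Ratio test on column b — row 1: entry -5 ≤ 0; row 2: entry -3 ≤ 0; row 3: 4/1 = 4. Minimum is 4 at row 3 (a leaves); pivot element 1.
Pivot on row 3; the Z-row RHS becomes 28 − (-2)·4 = 36.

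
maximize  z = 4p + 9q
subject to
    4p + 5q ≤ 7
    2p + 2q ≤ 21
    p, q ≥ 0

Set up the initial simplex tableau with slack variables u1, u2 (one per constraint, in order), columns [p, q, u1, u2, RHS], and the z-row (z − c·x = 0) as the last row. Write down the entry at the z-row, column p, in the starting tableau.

-4

The z-row carries the negated objective coefficients: the p entry is -4.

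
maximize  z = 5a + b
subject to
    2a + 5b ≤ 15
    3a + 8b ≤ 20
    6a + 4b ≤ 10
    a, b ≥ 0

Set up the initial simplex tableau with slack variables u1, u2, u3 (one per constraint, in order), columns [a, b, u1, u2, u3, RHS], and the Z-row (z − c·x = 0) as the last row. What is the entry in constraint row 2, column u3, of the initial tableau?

0

Slack u3 belongs to constraint 3; its column is the unit vector e_3, so the entry in row 2 is 0.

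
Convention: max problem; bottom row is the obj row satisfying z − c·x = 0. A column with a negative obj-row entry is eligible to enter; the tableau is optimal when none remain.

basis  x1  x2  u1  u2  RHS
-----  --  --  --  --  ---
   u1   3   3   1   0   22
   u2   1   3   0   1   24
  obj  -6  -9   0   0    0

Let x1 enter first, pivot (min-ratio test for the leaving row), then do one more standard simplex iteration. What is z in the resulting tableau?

Ratio test on column x1 — row 1: 22/3 = 22/3; row 2: 24/1 = 24. Minimum is 22/3 at row 1 (u1 leaves); pivot element 3.
Pivot on row 1; the obj-row RHS becomes 0 − (-6)·(22/3) = 44.
Next entering variable (most negative obj-row entry -3): x2.
Ratio test on column x2 — row 1: (22/3)/1 = 22/3; row 2: (50/3)/2 = 25/3. Minimum is 22/3 at row 1 (x1 leaves); pivot element 1.
After the second pivot the obj-row RHS is 44 − (-3)·(22/3) = 66.

66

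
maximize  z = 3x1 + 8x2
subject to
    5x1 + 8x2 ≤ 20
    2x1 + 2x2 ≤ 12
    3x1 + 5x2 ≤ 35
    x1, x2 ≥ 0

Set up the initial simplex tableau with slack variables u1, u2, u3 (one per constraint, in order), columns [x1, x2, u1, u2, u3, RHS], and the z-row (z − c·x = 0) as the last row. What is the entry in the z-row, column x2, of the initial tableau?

The z-row carries the negated objective coefficients: the x2 entry is -8.

-8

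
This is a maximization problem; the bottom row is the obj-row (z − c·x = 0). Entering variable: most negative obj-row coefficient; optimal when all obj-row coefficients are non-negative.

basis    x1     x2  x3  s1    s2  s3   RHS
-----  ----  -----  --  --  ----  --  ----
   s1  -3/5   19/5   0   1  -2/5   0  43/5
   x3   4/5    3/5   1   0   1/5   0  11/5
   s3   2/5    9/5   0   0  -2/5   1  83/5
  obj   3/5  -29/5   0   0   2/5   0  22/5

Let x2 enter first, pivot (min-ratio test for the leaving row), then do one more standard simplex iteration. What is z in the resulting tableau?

Ratio test on column x2 — row 1: (43/5)/(19/5) = 43/19; row 2: (11/5)/(3/5) = 11/3; row 3: (83/5)/(9/5) = 83/9. Minimum is 43/19 at row 1 (s1 leaves); pivot element 19/5.
Pivot on row 1; the obj-row RHS becomes 22/5 − (-29/5)·(43/19) = 333/19.
Next entering variable (most negative obj-row entry -6/19): x1.
Ratio test on column x1 — row 1: entry -3/19 ≤ 0; row 2: (16/19)/(17/19) = 16/17; row 3: (238/19)/(13/19) = 238/13. Minimum is 16/17 at row 2 (x3 leaves); pivot element 17/19.
After the second pivot the obj-row RHS is 333/19 − (-6/19)·(16/17) = 303/17.

303/17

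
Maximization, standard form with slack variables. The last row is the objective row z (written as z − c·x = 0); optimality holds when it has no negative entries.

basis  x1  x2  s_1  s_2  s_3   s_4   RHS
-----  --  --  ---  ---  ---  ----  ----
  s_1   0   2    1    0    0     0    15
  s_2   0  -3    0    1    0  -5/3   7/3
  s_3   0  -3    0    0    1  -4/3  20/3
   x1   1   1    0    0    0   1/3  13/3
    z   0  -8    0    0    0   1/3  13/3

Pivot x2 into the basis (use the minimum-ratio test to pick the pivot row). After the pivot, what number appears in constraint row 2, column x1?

Ratio test on column x2 — row 1: 15/2 = 15/2; row 2: entry -3 ≤ 0; row 3: entry -3 ≤ 0; row 4: (13/3)/1 = 13/3. Minimum is 13/3 at row 4 (x1 leaves); pivot element 1.
Divide row 4 by 1; eliminate column x2 from the other rows.
Row 2 update in column x1: 0 − (-3)·1 = 3.

3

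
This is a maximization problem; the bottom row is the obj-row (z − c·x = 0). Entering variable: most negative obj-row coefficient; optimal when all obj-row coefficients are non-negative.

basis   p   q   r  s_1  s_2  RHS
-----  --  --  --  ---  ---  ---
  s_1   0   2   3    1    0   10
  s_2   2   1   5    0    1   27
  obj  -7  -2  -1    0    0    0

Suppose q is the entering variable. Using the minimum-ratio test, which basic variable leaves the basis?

s_1

Column q entries and ratios — s_1: 10/2 = 5; s_2: 27/1 = 27.
Smallest ratio is 5 in the row of s_1, so s_1 leaves.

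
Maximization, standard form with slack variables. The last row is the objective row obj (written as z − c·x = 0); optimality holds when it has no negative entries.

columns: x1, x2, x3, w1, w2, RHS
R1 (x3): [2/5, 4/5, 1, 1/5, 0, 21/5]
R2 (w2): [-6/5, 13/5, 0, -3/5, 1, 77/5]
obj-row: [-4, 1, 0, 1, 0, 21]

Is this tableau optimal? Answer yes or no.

no

The obj-row has a negative entry -4 in column x1, so it is not optimal.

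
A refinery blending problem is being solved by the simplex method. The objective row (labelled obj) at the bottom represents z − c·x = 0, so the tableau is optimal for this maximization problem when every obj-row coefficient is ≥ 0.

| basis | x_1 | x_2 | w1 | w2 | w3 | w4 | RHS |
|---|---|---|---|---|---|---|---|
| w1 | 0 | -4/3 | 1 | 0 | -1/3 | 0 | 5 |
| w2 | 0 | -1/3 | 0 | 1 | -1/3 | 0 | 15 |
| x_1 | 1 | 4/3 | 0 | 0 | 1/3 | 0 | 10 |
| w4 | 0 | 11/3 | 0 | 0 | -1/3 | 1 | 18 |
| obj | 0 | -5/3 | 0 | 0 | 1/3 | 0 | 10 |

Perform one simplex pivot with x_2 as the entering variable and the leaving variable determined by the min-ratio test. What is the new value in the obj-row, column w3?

Ratio test on column x_2 — row 1: entry -4/3 ≤ 0; row 2: entry -1/3 ≤ 0; row 3: 10/(4/3) = 15/2; row 4: 18/(11/3) = 54/11. Minimum is 54/11 at row 4 (w4 leaves); pivot element 11/3.
Divide row 4 by 11/3; eliminate column x_2 from the other rows.
obj-row update in column w3: 1/3 − (-5/3)·(-1/11) = 2/11.

2/11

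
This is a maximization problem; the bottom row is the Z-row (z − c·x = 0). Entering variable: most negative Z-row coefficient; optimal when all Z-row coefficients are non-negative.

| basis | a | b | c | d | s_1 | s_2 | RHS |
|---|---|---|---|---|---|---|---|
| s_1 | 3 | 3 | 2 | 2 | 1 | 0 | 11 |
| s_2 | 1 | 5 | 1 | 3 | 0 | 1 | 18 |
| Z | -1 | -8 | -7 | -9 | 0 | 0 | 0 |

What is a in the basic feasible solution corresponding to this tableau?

0

a is not in the basis, so in the current basic feasible solution a = 0.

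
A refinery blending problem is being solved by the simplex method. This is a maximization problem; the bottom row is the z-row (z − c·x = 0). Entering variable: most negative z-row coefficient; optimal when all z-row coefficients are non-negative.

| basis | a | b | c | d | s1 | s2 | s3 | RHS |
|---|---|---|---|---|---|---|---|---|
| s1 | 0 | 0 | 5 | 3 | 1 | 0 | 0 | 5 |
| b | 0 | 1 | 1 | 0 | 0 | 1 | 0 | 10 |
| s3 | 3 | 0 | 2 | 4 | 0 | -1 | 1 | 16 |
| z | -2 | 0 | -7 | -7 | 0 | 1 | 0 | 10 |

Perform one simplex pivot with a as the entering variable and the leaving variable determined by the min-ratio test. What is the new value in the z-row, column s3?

2/3

Ratio test on column a — row 1: entry 0 ≤ 0; row 2: entry 0 ≤ 0; row 3: 16/3 = 16/3. Minimum is 16/3 at row 3 (s3 leaves); pivot element 3.
Divide row 3 by 3; eliminate column a from the other rows.
z-row update in column s3: 0 − (-2)·(1/3) = 2/3.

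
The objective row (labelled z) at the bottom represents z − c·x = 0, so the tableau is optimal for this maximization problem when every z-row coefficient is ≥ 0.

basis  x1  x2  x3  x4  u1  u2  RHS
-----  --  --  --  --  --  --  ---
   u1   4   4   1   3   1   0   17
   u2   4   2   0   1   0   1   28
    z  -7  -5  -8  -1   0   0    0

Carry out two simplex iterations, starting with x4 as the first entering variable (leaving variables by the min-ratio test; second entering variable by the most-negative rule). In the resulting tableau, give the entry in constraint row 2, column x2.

2

Ratio test on column x4 — row 1: 17/3 = 17/3; row 2: 28/1 = 28. Minimum is 17/3 at row 1 (u1 leaves); pivot element 3.
Divide row 1 by 3; eliminate column x4 from the other rows.
Second iteration: most negative z-row entry is -23/3 in column x3, so x3 enters.
Ratio test on column x3 — row 1: (17/3)/(1/3) = 17; row 2: entry -1/3 ≤ 0. Minimum is 17 at row 1 (x4 leaves); pivot element 1/3.
Divide row 1 by 1/3; eliminate column x3 from the other rows.
After both pivots, the entry at constraint row 2, column x2 is 2.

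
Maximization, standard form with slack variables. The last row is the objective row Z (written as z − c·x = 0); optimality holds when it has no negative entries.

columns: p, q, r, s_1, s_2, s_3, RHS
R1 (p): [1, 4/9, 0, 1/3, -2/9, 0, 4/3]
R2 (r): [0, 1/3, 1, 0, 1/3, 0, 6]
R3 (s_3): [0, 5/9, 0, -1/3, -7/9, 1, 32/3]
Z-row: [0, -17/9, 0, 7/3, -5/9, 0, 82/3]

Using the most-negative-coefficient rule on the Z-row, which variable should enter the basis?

Negative Z-row entries: q: -17/9, s_2: -5/9.
The most negative is -17/9 in column q, so q enters.

q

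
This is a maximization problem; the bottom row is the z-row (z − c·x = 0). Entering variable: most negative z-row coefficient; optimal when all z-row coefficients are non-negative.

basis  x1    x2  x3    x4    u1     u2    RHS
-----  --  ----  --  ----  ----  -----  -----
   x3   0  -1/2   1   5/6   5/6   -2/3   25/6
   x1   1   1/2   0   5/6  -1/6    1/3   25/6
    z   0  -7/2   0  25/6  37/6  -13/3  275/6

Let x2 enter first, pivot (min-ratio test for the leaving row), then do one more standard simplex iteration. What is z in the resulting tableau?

100

Ratio test on column x2 — row 1: entry -1/2 ≤ 0; row 2: (25/6)/(1/2) = 25/3. Minimum is 25/3 at row 2 (x1 leaves); pivot element 1/2.
Pivot on row 2; the z-row RHS becomes 275/6 − (-7/2)·(25/3) = 75.
Next entering variable (most negative z-row entry -2): u2.
Ratio test on column u2 — row 1: entry -1/3 ≤ 0; row 2: (25/3)/(2/3) = 25/2. Minimum is 25/2 at row 2 (x2 leaves); pivot element 2/3.
After the second pivot the z-row RHS is 75 − (-2)·(25/2) = 100.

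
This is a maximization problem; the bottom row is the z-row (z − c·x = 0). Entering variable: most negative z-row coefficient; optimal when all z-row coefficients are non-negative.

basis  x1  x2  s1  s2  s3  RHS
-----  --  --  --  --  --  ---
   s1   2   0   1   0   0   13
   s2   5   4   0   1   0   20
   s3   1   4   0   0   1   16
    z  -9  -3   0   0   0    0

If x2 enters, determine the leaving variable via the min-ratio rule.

s3

Column x2 entries and ratios — s1: 0 ≤ 0, skip; s2: 20/4 = 5; s3: 16/4 = 4.
Smallest ratio is 4 in the row of s3, so s3 leaves.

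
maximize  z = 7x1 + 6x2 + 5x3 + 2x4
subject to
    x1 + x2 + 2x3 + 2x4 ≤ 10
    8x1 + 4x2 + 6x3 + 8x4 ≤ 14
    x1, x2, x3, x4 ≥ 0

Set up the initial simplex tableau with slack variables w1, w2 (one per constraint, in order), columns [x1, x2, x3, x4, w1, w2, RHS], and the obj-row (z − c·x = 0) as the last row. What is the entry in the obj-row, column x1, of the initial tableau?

-7

The obj-row carries the negated objective coefficients: the x1 entry is -7.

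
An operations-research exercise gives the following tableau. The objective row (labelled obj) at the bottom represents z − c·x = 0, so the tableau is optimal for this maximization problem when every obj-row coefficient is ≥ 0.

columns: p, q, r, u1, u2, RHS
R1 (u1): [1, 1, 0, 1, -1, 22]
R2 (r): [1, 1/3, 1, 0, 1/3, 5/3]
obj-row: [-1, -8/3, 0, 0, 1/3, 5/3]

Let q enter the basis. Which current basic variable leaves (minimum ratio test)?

r

Column q entries and ratios — u1: 22/1 = 22; r: (5/3)/(1/3) = 5.
Smallest ratio is 5 in the row of r, so r leaves.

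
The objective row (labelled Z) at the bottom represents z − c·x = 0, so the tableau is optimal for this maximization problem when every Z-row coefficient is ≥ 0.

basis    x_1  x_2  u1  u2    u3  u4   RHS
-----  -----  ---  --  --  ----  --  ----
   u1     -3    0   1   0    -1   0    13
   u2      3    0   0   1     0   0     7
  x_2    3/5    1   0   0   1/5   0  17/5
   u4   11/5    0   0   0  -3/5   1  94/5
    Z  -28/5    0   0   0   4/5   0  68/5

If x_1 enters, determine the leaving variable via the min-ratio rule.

Column x_1 entries and ratios — u1: -3 ≤ 0, skip; u2: 7/3 = 7/3; x_2: (17/5)/(3/5) = 17/3; u4: (94/5)/(11/5) = 94/11.
Smallest ratio is 7/3 in the row of u2, so u2 leaves.

u2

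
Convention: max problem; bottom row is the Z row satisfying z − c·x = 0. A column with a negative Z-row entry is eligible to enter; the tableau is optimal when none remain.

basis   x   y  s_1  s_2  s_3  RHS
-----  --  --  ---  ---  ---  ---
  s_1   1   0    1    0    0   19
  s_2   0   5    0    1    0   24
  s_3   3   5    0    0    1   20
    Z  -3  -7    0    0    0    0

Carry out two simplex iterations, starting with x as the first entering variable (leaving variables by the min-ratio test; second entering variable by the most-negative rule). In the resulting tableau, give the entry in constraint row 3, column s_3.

1/5

Ratio test on column x — row 1: 19/1 = 19; row 2: entry 0 ≤ 0; row 3: 20/3 = 20/3. Minimum is 20/3 at row 3 (s_3 leaves); pivot element 3.
Divide row 3 by 3; eliminate column x from the other rows.
Second iteration: most negative Z-row entry is -2 in column y, so y enters.
Ratio test on column y — row 1: entry -5/3 ≤ 0; row 2: 24/5 = 24/5; row 3: (20/3)/(5/3) = 4. Minimum is 4 at row 3 (x leaves); pivot element 5/3.
Divide row 3 by 5/3; eliminate column y from the other rows.
After both pivots, the entry at constraint row 3, column s_3 is 1/5.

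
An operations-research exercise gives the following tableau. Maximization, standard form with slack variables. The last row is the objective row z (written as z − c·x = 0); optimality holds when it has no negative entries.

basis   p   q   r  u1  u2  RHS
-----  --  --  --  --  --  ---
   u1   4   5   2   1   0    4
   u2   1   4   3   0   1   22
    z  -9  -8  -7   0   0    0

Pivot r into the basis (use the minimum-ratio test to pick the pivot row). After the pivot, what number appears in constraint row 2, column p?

Ratio test on column r — row 1: 4/2 = 2; row 2: 22/3 = 22/3. Minimum is 2 at row 1 (u1 leaves); pivot element 2.
Divide row 1 by 2; eliminate column r from the other rows.
Row 2 update in column p: 1 − 3·2 = -5.

-5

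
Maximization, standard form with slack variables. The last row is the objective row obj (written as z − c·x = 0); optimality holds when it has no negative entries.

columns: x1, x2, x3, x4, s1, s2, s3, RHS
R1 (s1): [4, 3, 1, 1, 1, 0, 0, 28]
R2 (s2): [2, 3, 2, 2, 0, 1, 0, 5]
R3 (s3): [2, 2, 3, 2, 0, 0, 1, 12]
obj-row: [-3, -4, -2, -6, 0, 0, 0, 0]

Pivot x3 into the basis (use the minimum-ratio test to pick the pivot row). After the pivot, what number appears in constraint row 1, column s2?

Ratio test on column x3 — row 1: 28/1 = 28; row 2: 5/2 = 5/2; row 3: 12/3 = 4. Minimum is 5/2 at row 2 (s2 leaves); pivot element 2.
Divide row 2 by 2; eliminate column x3 from the other rows.
Row 1 update in column s2: 0 − 1·(1/2) = -1/2.

-1/2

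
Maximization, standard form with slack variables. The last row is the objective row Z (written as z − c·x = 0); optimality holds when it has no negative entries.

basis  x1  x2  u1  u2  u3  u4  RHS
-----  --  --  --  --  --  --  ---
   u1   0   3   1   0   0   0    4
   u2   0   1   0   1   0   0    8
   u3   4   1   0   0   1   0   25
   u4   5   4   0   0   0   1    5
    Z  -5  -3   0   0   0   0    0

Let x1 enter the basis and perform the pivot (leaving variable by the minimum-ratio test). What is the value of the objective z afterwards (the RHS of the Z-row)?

Ratio test on column x1 — row 1: entry 0 ≤ 0; row 2: entry 0 ≤ 0; row 3: 25/4 = 25/4; row 4: 5/5 = 1. Minimum is 1 at row 4 (u4 leaves); pivot element 5.
Pivot on row 4; the Z-row RHS becomes 0 − (-5)·1 = 5.

5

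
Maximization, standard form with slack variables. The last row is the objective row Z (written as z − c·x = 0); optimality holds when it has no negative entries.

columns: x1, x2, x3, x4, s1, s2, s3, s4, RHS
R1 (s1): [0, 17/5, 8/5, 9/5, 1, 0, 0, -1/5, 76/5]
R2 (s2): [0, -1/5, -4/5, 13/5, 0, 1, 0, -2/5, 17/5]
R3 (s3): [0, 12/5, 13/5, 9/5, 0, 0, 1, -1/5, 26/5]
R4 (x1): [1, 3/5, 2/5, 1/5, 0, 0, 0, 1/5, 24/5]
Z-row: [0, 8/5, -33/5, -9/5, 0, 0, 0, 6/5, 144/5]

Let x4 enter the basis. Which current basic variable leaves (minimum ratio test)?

s2

Column x4 entries and ratios — s1: (76/5)/(9/5) = 76/9; s2: (17/5)/(13/5) = 17/13; s3: (26/5)/(9/5) = 26/9; x1: (24/5)/(1/5) = 24.
Smallest ratio is 17/13 in the row of s2, so s2 leaves.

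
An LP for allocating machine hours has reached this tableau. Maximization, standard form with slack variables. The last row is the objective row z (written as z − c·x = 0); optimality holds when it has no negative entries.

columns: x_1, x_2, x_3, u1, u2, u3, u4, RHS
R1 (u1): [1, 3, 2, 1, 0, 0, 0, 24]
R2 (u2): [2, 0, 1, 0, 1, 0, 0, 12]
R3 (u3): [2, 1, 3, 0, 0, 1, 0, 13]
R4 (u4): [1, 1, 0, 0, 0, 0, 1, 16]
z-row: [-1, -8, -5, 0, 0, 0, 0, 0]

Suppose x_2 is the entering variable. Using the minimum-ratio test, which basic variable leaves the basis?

u1

Column x_2 entries and ratios — u1: 24/3 = 8; u2: 0 ≤ 0, skip; u3: 13/1 = 13; u4: 16/1 = 16.
Smallest ratio is 8 in the row of u1, so u1 leaves.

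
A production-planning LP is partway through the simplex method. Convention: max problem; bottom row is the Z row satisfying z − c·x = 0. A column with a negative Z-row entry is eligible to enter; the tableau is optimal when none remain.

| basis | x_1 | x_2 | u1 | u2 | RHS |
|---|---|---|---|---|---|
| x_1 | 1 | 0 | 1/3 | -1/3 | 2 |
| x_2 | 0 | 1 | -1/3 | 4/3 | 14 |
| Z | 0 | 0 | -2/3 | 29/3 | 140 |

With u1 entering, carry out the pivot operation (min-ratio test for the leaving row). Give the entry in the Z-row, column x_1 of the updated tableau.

Ratio test on column u1 — row 1: 2/(1/3) = 6; row 2: entry -1/3 ≤ 0. Minimum is 6 at row 1 (x_1 leaves); pivot element 1/3.
Divide row 1 by 1/3; eliminate column u1 from the other rows.
Z-row update in column x_1: 0 − (-2/3)·3 = 2.

2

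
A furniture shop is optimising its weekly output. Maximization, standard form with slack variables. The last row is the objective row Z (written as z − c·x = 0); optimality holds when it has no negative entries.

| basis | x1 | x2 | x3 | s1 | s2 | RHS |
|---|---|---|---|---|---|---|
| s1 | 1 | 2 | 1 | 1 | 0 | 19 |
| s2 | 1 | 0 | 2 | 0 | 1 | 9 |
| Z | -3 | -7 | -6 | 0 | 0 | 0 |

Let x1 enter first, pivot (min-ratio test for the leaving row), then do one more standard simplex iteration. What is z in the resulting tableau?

62

Ratio test on column x1 — row 1: 19/1 = 19; row 2: 9/1 = 9. Minimum is 9 at row 2 (s2 leaves); pivot element 1.
Pivot on row 2; the Z-row RHS becomes 0 − (-3)·9 = 27.
Next entering variable (most negative Z-row entry -7): x2.
Ratio test on column x2 — row 1: 10/2 = 5; row 2: entry 0 ≤ 0. Minimum is 5 at row 1 (s1 leaves); pivot element 2.
After the second pivot the Z-row RHS is 27 − (-7)·5 = 62.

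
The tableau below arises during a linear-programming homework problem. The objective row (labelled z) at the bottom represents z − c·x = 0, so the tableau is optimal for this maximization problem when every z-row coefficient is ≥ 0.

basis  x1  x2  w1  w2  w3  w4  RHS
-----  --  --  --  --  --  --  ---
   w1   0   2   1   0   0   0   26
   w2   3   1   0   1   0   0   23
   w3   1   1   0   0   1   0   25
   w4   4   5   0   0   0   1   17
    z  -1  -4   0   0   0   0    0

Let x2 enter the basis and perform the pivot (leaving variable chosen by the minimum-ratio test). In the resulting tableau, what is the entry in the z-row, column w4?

Ratio test on column x2 — row 1: 26/2 = 13; row 2: 23/1 = 23; row 3: 25/1 = 25; row 4: 17/5 = 17/5. Minimum is 17/5 at row 4 (w4 leaves); pivot element 5.
Divide row 4 by 5; eliminate column x2 from the other rows.
z-row update in column w4: 0 − (-4)·(1/5) = 4/5.

4/5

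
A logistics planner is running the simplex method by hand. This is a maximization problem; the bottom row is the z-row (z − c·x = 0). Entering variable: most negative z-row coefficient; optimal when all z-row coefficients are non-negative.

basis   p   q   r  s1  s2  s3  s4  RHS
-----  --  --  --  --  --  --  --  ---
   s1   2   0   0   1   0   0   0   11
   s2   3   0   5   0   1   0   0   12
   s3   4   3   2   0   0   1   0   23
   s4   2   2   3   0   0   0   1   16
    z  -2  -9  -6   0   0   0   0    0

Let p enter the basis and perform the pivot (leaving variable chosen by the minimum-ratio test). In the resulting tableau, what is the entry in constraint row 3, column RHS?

7

Ratio test on column p — row 1: 11/2 = 11/2; row 2: 12/3 = 4; row 3: 23/4 = 23/4; row 4: 16/2 = 8. Minimum is 4 at row 2 (s2 leaves); pivot element 3.
Divide row 2 by 3; eliminate column p from the other rows.
Row 3 update in column RHS: 23 − 4·4 = 7.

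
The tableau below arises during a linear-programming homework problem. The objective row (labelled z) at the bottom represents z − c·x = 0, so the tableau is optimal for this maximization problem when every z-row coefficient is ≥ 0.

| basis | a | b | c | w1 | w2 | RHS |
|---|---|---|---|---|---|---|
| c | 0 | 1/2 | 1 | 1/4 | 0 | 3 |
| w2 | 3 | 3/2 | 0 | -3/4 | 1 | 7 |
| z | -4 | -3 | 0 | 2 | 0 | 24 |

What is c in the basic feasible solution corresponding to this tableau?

3

c is basic (row 1); its value is the RHS of that row, 3.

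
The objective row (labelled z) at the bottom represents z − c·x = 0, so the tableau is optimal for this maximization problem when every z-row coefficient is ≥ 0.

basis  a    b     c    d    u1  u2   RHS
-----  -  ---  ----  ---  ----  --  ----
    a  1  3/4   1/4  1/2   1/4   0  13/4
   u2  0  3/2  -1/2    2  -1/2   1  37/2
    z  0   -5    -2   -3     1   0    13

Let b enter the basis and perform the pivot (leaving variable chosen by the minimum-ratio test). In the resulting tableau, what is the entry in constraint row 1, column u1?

1/3

Ratio test on column b — row 1: (13/4)/(3/4) = 13/3; row 2: (37/2)/(3/2) = 37/3. Minimum is 13/3 at row 1 (a leaves); pivot element 3/4.
Divide row 1 by 3/4; eliminate column b from the other rows.
In the new row 1, the u1 entry is the old entry divided by the pivot: (1/4)/(3/4) = 1/3.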